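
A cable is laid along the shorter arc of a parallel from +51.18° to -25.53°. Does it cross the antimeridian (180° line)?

No

Signed shortest Δλ = ((-25.53 − 51.18 + 180) mod 360) − 180 = -76.71°.
Going west by 76.71° from +51.18° reaches -25.53° without touching 180°.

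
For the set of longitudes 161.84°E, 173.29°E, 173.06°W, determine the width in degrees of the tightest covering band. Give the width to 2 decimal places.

Sort the longitudes: -173.06°, +161.84°, +173.29°.
Eastward gaps between consecutive values (wrapping around): 334.90°, 11.45°, 13.65°.
Largest gap = 334.90° ⇒ minimal covering band is its complement: 360° − 334.90° = 25.10°.
Band runs from +161.84° eastward to -173.06°, crossing the antimeridian.

25.10°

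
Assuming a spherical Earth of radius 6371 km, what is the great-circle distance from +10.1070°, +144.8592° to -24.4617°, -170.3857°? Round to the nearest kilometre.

6192 km

Δλ = -170.3857 − 144.8592 = -315.2449°; wrapped into (−180°, 180°]: 44.7551°.
Δφ = -24.4617 − 10.1070 = -34.5687°.
a = sin²(Δφ/2) + cos φ₁ · cos φ₂ · sin²(Δλ/2) = 0.218158.
c = 2·atan2(√a, √(1−a)) = 0.97196 rad → d = 6371·c ≈ 6192.34 km.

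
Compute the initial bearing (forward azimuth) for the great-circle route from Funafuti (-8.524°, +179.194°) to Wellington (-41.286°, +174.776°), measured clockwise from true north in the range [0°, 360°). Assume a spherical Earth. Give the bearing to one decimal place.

Δλ = 174.776 − 179.194 = -4.418°.
θ = atan2( sin Δλ · cos φ₂ , cos φ₁ · sin φ₂ − sin φ₁ · cos φ₂ · cos Δλ )
  = atan2(-0.05788, -0.54148) = -173.898° → normalised to [0°, 360°): 186.102°.

186.1°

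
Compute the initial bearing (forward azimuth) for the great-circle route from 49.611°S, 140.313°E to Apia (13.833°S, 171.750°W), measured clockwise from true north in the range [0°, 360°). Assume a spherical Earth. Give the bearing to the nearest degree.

Δλ = -171.750 − 140.313 = -312.063°; wrapped into (−180°, 180°]: 47.937°.
θ = atan2( sin Δλ · cos φ₂ , cos φ₁ · sin φ₂ − sin φ₁ · cos φ₂ · cos Δλ )
  = atan2(0.72088, 0.34055) = 64.714° → normalised to [0°, 360°): 64.714°.

65°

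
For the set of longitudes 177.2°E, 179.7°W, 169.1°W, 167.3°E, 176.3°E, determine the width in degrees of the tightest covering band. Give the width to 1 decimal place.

23.6°

Sort the longitudes: -179.7°, -169.1°, +167.3°, +176.3°, +177.2°.
Eastward gaps between consecutive values (wrapping around): 10.6°, 336.4°, 9.0°, 0.9°, 3.1°.
Largest gap = 336.4° ⇒ minimal covering band is its complement: 360° − 336.4° = 23.6°.
Band runs from +167.3° eastward to -169.1°, crossing the antimeridian.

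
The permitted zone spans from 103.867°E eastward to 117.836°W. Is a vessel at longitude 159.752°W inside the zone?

Yes

Band width going east from +103.867° to -117.836°: ((-117.836 − 103.867) mod 360) = 138.297°.
Offset of -159.752° east of the west edge: ((-159.752 − 103.867) mod 360) = 96.381°.
96.381° ≤ 138.297° ⇒ inside.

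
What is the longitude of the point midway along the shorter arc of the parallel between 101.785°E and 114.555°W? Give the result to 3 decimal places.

Signed shortest Δλ from +101.785° to -114.555° is +143.660°.
Midpoint longitude = +101.785° + (+143.660°)/2 = +101.785° + 71.830° = +173.615°.
(The naïve average (+101.785 + -114.555)/2 = -6.385° is on the wrong side of the globe.)

173.615°E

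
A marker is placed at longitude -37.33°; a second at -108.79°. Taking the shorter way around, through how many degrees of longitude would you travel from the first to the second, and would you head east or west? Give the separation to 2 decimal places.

Raw difference: -108.79 − -37.33 = -71.46°.
Normalise into (−180°, 180°]: -71.46° stays -71.46°.
Negative ⇒ the second point lies to the west; separation 71.46°.

71.46° west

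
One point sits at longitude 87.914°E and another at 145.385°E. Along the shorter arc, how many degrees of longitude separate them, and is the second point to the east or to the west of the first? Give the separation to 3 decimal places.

57.471° east

Raw difference: 145.385 − 87.914 = 57.471°.
Normalise into (−180°, 180°]: 57.471° stays 57.471°.
Positive ⇒ the second point lies to the east; separation 57.471°.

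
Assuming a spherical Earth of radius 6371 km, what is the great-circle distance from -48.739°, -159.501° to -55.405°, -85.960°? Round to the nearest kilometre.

4841 km

Δλ = -85.960 − -159.501 = 73.541°.
Δφ = -55.405 − -48.739 = -6.666°.
a = sin²(Δφ/2) + cos φ₁ · cos φ₂ · sin²(Δλ/2) = 0.137555.
c = 2·atan2(√a, √(1−a)) = 0.75992 rad → d = 6371·c ≈ 4841.47 km.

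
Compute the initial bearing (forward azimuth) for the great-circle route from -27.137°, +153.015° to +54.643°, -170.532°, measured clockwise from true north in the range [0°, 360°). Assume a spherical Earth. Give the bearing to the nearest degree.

Δλ = -170.532 − 153.015 = -323.547°; wrapped into (−180°, 180°]: 36.453°.
θ = atan2( sin Δλ · cos φ₂ , cos φ₁ · sin φ₂ − sin φ₁ · cos φ₂ · cos Δλ )
  = atan2(0.34382, 0.93808) = 20.129° → normalised to [0°, 360°): 20.129°.

20°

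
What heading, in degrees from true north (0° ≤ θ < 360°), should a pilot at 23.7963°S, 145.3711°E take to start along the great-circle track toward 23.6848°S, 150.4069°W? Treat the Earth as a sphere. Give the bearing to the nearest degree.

Δλ = -150.4069 − 145.3711 = -295.7780°; wrapped into (−180°, 180°]: 64.2220°.
θ = atan2( sin Δλ · cos φ₂ , cos φ₁ · sin φ₂ − sin φ₁ · cos φ₂ · cos Δλ )
  = atan2(0.82464, -0.20686) = 104.082° → normalised to [0°, 360°): 104.082°.

104°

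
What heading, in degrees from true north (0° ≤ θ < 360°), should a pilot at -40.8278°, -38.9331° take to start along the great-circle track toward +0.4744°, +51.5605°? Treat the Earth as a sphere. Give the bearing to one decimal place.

90.0°

Δλ = 51.5605 − -38.9331 = 90.4936°.
θ = atan2( sin Δλ · cos φ₂ , cos φ₁ · sin φ₂ − sin φ₁ · cos φ₂ · cos Δλ )
  = atan2(0.99993, 0.00063) = 89.964° → normalised to [0°, 360°): 89.964°.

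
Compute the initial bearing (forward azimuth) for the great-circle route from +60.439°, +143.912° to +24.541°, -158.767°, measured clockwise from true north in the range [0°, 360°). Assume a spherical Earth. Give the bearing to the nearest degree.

Δλ = -158.767 − 143.912 = -302.679°; wrapped into (−180°, 180°]: 57.321°.
θ = atan2( sin Δλ · cos φ₂ , cos φ₁ · sin φ₂ − sin φ₁ · cos φ₂ · cos Δλ )
  = atan2(0.76567, -0.22231) = 106.191° → normalised to [0°, 360°): 106.191°.

106°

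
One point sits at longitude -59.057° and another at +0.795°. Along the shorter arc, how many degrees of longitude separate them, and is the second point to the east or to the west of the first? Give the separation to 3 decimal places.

Raw difference: 0.795 − -59.057 = 59.852°.
Normalise into (−180°, 180°]: 59.852° stays 59.852°.
Positive ⇒ the second point lies to the east; separation 59.852°.

59.852° east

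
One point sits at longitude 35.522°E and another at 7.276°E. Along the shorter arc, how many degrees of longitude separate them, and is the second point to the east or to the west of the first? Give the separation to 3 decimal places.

Raw difference: 7.276 − 35.522 = -28.246°.
Normalise into (−180°, 180°]: -28.246° stays -28.246°.
Negative ⇒ the second point lies to the west; separation 28.246°.

28.246° west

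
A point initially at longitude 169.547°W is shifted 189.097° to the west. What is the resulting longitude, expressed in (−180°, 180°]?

Start at -169.547°; shift −189.097° → -358.644°.
-358.644° lies outside (−180°, 180°]; add 360° → +1.356°.

1.356°E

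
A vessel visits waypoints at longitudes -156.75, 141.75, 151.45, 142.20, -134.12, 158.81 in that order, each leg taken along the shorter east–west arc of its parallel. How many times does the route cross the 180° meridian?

Leg 1: -156.75° → +141.75°, shortest Δλ = -61.5° (west) — crosses 180°.
Leg 2: +141.75° → +151.45°, shortest Δλ = 9.7° (east) — does not cross 180°.
Leg 3: +151.45° → +142.20°, shortest Δλ = -9.25° (west) — does not cross 180°.
Leg 4: +142.20° → -134.12°, shortest Δλ = 83.68° (east) — crosses 180°.
Leg 5: -134.12° → +158.81°, shortest Δλ = -67.07° (west) — crosses 180°.
Total crossings: 3.

3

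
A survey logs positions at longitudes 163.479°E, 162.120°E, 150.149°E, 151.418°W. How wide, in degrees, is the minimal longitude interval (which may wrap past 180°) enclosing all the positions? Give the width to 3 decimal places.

58.433°

Sort the longitudes: -151.418°, +150.149°, +162.120°, +163.479°.
Eastward gaps between consecutive values (wrapping around): 301.567°, 11.971°, 1.359°, 45.103°.
Largest gap = 301.567° ⇒ minimal covering band is its complement: 360° − 301.567° = 58.433°.
Band runs from +150.149° eastward to -151.418°, crossing the antimeridian.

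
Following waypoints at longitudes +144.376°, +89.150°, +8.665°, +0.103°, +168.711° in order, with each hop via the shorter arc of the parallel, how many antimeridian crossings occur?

Leg 1: +144.376° → +89.150°, shortest Δλ = -55.226° (west) — does not cross 180°.
Leg 2: +89.150° → +8.665°, shortest Δλ = -80.485° (west) — does not cross 180°.
Leg 3: +8.665° → +0.103°, shortest Δλ = -8.562° (west) — does not cross 180°.
Leg 4: +0.103° → +168.711°, shortest Δλ = 168.608° (east) — does not cross 180°.
Total crossings: 0.

0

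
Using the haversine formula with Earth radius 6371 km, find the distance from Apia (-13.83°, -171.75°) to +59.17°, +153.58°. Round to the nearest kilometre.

8699 km

Δλ = 153.58 − -171.75 = 325.33°; wrapped into (−180°, 180°]: -34.67°.
Δφ = 59.17 − -13.83 = 73.00°.
a = sin²(Δφ/2) + cos φ₁ · cos φ₂ · sin²(Δλ/2) = 0.397994.
c = 2·atan2(√a, √(1−a)) = 1.36534 rad → d = 6371·c ≈ 8698.59 km.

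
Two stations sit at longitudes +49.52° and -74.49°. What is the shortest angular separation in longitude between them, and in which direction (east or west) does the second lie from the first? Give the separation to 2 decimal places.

124.01° west

Raw difference: -74.49 − 49.52 = -124.01°.
Normalise into (−180°, 180°]: -124.01° stays -124.01°.
Negative ⇒ the second point lies to the west; separation 124.01°.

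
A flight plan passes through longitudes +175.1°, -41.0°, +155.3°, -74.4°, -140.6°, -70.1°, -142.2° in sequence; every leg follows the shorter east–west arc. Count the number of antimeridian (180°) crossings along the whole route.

Leg 1: +175.1° → -41.0°, shortest Δλ = 143.9° (east) — crosses 180°.
Leg 2: -41.0° → +155.3°, shortest Δλ = -163.7° (west) — crosses 180°.
Leg 3: +155.3° → -74.4°, shortest Δλ = 130.3° (east) — crosses 180°.
Leg 4: -74.4° → -140.6°, shortest Δλ = -66.2° (west) — does not cross 180°.
Leg 5: -140.6° → -70.1°, shortest Δλ = 70.5° (east) — does not cross 180°.
Leg 6: -70.1° → -142.2°, shortest Δλ = -72.1° (west) — does not cross 180°.
Total crossings: 3.

3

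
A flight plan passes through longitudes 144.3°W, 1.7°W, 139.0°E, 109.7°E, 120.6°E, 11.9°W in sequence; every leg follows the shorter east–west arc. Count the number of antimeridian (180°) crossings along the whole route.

Leg 1: -144.3° → -1.7°, shortest Δλ = 142.6° (east) — does not cross 180°.
Leg 2: -1.7° → +139.0°, shortest Δλ = 140.7° (east) — does not cross 180°.
Leg 3: +139.0° → +109.7°, shortest Δλ = -29.3° (west) — does not cross 180°.
Leg 4: +109.7° → +120.6°, shortest Δλ = 10.9° (east) — does not cross 180°.
Leg 5: +120.6° → -11.9°, shortest Δλ = -132.5° (west) — does not cross 180°.
Total crossings: 0.

0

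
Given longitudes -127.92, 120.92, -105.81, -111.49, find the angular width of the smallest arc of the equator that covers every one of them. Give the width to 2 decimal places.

Sort the longitudes: -127.92°, -111.49°, -105.81°, +120.92°.
Eastward gaps between consecutive values (wrapping around): 16.43°, 5.68°, 226.73°, 111.16°.
Largest gap = 226.73° ⇒ minimal covering band is its complement: 360° − 226.73° = 133.27°.
Band runs from +120.92° eastward to -105.81°, crossing the antimeridian.

133.27°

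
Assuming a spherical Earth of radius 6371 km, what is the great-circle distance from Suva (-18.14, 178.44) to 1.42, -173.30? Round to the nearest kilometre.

Δλ = -173.30 − 178.44 = -351.74°; wrapped into (−180°, 180°]: 8.26°.
Δφ = 1.42 − -18.14 = 19.56°.
a = sin²(Δφ/2) + cos φ₁ · cos φ₂ · sin²(Δλ/2) = 0.033782.
c = 2·atan2(√a, √(1−a)) = 0.36970 rad → d = 6371·c ≈ 2355.35 km.

2355 km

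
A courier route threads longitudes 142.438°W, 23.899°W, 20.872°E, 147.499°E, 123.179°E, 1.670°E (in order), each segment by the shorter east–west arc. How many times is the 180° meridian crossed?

0

Leg 1: -142.438° → -23.899°, shortest Δλ = 118.539° (east) — does not cross 180°.
Leg 2: -23.899° → +20.872°, shortest Δλ = 44.771° (east) — does not cross 180°.
Leg 3: +20.872° → +147.499°, shortest Δλ = 126.627° (east) — does not cross 180°.
Leg 4: +147.499° → +123.179°, shortest Δλ = -24.32° (west) — does not cross 180°.
Leg 5: +123.179° → +1.670°, shortest Δλ = -121.509° (west) — does not cross 180°.
Total crossings: 0.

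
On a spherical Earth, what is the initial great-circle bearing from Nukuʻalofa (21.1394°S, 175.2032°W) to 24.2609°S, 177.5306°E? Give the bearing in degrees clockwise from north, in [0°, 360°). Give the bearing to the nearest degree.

244°

Δλ = 177.5306 − -175.2032 = 352.7338°; wrapped into (−180°, 180°]: -7.2662°.
θ = atan2( sin Δλ · cos φ₂ , cos φ₁ · sin φ₂ − sin φ₁ · cos φ₂ · cos Δλ )
  = atan2(-0.11531, -0.05709) = -116.342° → normalised to [0°, 360°): 243.658°.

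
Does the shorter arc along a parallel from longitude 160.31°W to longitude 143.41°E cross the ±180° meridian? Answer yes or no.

Yes

Naïve |143.41 − -160.31| = 303.72° > 180°, so the shorter arc goes the other way round — across 180°.
Signed shortest Δλ = ((143.41 − -160.31 + 180) mod 360) − 180 = -56.28°.
Going west by 56.28° from -160.31° passes through 180° before reaching +143.41°.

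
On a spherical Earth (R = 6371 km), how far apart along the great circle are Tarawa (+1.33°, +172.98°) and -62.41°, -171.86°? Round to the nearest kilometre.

7202 km

Δλ = -171.86 − 172.98 = -344.84°; wrapped into (−180°, 180°]: 15.16°.
Δφ = -62.41 − 1.33 = -63.74°.
a = sin²(Δφ/2) + cos φ₁ · cos φ₂ · sin²(Δλ/2) = 0.286834.
c = 2·atan2(√a, √(1−a)) = 1.13036 rad → d = 6371·c ≈ 7201.54 km.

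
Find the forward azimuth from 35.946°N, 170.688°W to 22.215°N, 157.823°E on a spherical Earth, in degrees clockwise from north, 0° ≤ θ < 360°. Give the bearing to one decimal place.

252.0°

Δλ = 157.823 − -170.688 = 328.511°; wrapped into (−180°, 180°]: -31.489°.
θ = atan2( sin Δλ · cos φ₂ , cos φ₁ · sin φ₂ − sin φ₁ · cos φ₂ · cos Δλ )
  = atan2(-0.48356, -0.15734) = -108.023° → normalised to [0°, 360°): 251.977°.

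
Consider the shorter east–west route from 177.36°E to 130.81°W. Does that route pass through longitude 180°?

Yes

Naïve |-130.81 − 177.36| = 308.17° > 180°, so the shorter arc goes the other way round — across 180°.
Signed shortest Δλ = ((-130.81 − 177.36 + 180) mod 360) − 180 = 51.83°.
Going east by 51.83° from +177.36° passes through 180° before reaching -130.81°.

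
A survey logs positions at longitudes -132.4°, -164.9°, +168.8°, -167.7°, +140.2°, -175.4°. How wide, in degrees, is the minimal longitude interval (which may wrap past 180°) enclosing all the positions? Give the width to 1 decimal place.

Sort the longitudes: -175.4°, -167.7°, -164.9°, -132.4°, +140.2°, +168.8°.
Eastward gaps between consecutive values (wrapping around): 7.7°, 2.8°, 32.5°, 272.6°, 28.6°, 15.8°.
Largest gap = 272.6° ⇒ minimal covering band is its complement: 360° − 272.6° = 87.4°.
Band runs from +140.2° eastward to -132.4°, crossing the antimeridian.

87.4°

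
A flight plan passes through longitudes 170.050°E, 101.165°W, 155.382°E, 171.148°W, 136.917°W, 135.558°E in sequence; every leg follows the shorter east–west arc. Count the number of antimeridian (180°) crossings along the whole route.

4

Leg 1: +170.050° → -101.165°, shortest Δλ = 88.785° (east) — crosses 180°.
Leg 2: -101.165° → +155.382°, shortest Δλ = -103.453° (west) — crosses 180°.
Leg 3: +155.382° → -171.148°, shortest Δλ = 33.47° (east) — crosses 180°.
Leg 4: -171.148° → -136.917°, shortest Δλ = 34.231° (east) — does not cross 180°.
Leg 5: -136.917° → +135.558°, shortest Δλ = -87.525° (west) — crosses 180°.
Total crossings: 4.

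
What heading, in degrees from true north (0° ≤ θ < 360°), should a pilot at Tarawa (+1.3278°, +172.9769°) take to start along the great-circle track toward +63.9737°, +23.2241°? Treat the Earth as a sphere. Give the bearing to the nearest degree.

346°

Δλ = 23.2241 − 172.9769 = -149.7528°.
θ = atan2( sin Δλ · cos φ₂ , cos φ₁ · sin φ₂ − sin φ₁ · cos φ₂ · cos Δλ )
  = atan2(-0.22103, 0.90713) = -13.694° → normalised to [0°, 360°): 346.306°.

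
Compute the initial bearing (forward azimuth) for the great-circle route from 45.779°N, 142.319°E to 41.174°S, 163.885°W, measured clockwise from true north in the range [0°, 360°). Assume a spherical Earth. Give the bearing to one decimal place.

142.0°

Δλ = -163.885 − 142.319 = -306.204°; wrapped into (−180°, 180°]: 53.796°.
θ = atan2( sin Δλ · cos φ₂ , cos φ₁ · sin φ₂ − sin φ₁ · cos φ₂ · cos Δλ )
  = atan2(0.60738, -0.77777) = 142.013° → normalised to [0°, 360°): 142.013°.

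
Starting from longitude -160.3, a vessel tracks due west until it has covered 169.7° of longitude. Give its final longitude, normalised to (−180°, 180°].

Start at -160.3°; shift −169.7° → -330.0°.
-330.0° lies outside (−180°, 180°]; add 360° → +30.0°.

+30.0°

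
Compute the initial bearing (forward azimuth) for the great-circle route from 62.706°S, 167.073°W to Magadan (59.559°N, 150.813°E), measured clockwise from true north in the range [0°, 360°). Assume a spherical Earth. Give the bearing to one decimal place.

335.0°

Δλ = 150.813 − -167.073 = 317.886°; wrapped into (−180°, 180°]: -42.114°.
θ = atan2( sin Δλ · cos φ₂ , cos φ₁ · sin φ₂ − sin φ₁ · cos φ₂ · cos Δλ )
  = atan2(-0.33976, 0.72934) = -24.979° → normalised to [0°, 360°): 335.021°.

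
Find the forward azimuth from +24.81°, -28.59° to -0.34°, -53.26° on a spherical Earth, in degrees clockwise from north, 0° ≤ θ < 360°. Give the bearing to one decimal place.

227.2°

Δλ = -53.26 − -28.59 = -24.67°.
θ = atan2( sin Δλ · cos φ₂ , cos φ₁ · sin φ₂ − sin φ₁ · cos φ₂ · cos Δλ )
  = atan2(-0.41738, -0.38669) = -132.814° → normalised to [0°, 360°): 227.186°.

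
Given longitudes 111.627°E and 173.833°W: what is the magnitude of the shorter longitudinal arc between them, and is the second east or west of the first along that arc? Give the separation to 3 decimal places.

74.540° east

Raw difference: -173.833 − 111.627 = -285.46°.
Normalise into (−180°, 180°]: -285.46° + 360° = 74.54°.
Positive ⇒ the second point lies to the east; separation 74.540°.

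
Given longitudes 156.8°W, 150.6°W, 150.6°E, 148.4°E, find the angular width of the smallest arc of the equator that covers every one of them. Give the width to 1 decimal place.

61.0°

Sort the longitudes: -156.8°, -150.6°, +148.4°, +150.6°.
Eastward gaps between consecutive values (wrapping around): 6.2°, 299.0°, 2.2°, 52.6°.
Largest gap = 299.0° ⇒ minimal covering band is its complement: 360° − 299.0° = 61.0°.
Band runs from +148.4° eastward to -150.6°, crossing the antimeridian.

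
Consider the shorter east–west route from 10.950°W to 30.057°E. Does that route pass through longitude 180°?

No

Signed shortest Δλ = ((30.057 − -10.950 + 180) mod 360) − 180 = 41.007°.
Going east by 41.007° from -10.950° reaches +30.057° without touching 180°.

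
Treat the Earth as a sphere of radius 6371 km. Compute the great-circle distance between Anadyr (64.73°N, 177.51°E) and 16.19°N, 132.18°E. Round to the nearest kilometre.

Δλ = 132.18 − 177.51 = -45.33°.
Δφ = 16.19 − 64.73 = -48.54°.
a = sin²(Δφ/2) + cos φ₁ · cos φ₂ · sin²(Δλ/2) = 0.229825.
c = 2·atan2(√a, √(1−a)) = 0.99994 rad → d = 6371·c ≈ 6370.64 km.

6371 km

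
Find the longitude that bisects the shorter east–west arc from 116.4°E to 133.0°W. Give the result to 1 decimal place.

Signed shortest Δλ from +116.4° to -133.0° is +110.6°.
Midpoint longitude = +116.4° + (+110.6°)/2 = +116.4° + 55.3° = +171.7°.
(The naïve average (+116.4 + -133.0)/2 = -8.3° is on the wrong side of the globe.)

171.7°E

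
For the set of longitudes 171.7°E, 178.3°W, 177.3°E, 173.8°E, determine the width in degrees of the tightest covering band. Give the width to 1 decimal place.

Sort the longitudes: -178.3°, +171.7°, +173.8°, +177.3°.
Eastward gaps between consecutive values (wrapping around): 350.0°, 2.1°, 3.5°, 4.4°.
Largest gap = 350.0° ⇒ minimal covering band is its complement: 360° − 350.0° = 10.0°.
Band runs from +171.7° eastward to -178.3°, crossing the antimeridian.

10.0°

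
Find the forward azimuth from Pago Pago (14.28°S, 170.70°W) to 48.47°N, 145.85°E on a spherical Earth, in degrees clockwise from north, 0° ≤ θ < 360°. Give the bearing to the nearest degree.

332°

Δλ = 145.85 − -170.70 = 316.55°; wrapped into (−180°, 180°]: -43.45°.
θ = atan2( sin Δλ · cos φ₂ , cos φ₁ · sin φ₂ − sin φ₁ · cos φ₂ · cos Δλ )
  = atan2(-0.45597, 0.84420) = -28.374° → normalised to [0°, 360°): 331.626°.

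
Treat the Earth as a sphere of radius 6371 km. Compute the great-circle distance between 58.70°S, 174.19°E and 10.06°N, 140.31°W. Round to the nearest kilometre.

8664 km

Δλ = -140.31 − 174.19 = -314.50°; wrapped into (−180°, 180°]: 45.50°.
Δφ = 10.06 − -58.70 = 68.76°.
a = sin²(Δφ/2) + cos φ₁ · cos φ₂ · sin²(Δλ/2) = 0.395360.
c = 2·atan2(√a, √(1−a)) = 1.35996 rad → d = 6371·c ≈ 8664.28 km.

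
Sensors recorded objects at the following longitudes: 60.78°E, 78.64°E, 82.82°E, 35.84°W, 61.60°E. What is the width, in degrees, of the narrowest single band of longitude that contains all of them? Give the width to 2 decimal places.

Sort the longitudes: -35.84°, +60.78°, +61.60°, +78.64°, +82.82°.
Eastward gaps between consecutive values (wrapping around): 96.62°, 0.82°, 17.04°, 4.18°, 241.34°.
Largest gap = 241.34° ⇒ minimal covering band is its complement: 360° − 241.34° = 118.66°.
Band runs from -35.84° eastward to +82.82°.

118.66°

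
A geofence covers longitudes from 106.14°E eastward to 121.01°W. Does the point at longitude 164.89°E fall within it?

Band width going east from +106.14° to -121.01°: ((-121.01 − 106.14) mod 360) = 132.85°.
Offset of +164.89° east of the west edge: ((164.89 − 106.14) mod 360) = 58.75°.
58.75° ≤ 132.85° ⇒ inside.

Yes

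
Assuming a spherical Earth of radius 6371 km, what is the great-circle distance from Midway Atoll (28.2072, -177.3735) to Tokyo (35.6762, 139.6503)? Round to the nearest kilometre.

4106 km

Δλ = 139.6503 − -177.3735 = 317.0238°; wrapped into (−180°, 180°]: -42.9762°.
Δφ = 35.6762 − 28.2072 = 7.4690°.
a = sin²(Δφ/2) + cos φ₁ · cos φ₂ · sin²(Δλ/2) = 0.100297.
c = 2·atan2(√a, √(1−a)) = 0.64449 rad → d = 6371·c ≈ 4106.05 km.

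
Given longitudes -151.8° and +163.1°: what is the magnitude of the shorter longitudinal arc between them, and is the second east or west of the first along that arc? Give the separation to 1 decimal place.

Raw difference: 163.1 − -151.8 = 314.9°.
Normalise into (−180°, 180°]: 314.9° − 360° = -45.1°.
Negative ⇒ the second point lies to the west; separation 45.1°.

45.1° west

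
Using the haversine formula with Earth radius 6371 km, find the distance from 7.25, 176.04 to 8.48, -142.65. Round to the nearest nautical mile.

Δλ = -142.65 − 176.04 = -318.69°; wrapped into (−180°, 180°]: 41.31°.
Δφ = 8.48 − 7.25 = 1.23°.
a = sin²(Δφ/2) + cos φ₁ · cos φ₂ · sin²(Δλ/2) = 0.122197.
c = 2·atan2(√a, √(1−a)) = 0.71422 rad → d = 6371·c ≈ 4550.27 km ≈ 2456.95 nmi.

2457 nmi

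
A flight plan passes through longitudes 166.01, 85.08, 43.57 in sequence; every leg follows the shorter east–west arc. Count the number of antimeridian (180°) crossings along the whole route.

0

Leg 1: +166.01° → +85.08°, shortest Δλ = -80.93° (west) — does not cross 180°.
Leg 2: +85.08° → +43.57°, shortest Δλ = -41.51° (west) — does not cross 180°.
Total crossings: 0.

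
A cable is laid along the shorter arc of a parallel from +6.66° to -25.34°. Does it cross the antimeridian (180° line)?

Signed shortest Δλ = ((-25.34 − 6.66 + 180) mod 360) − 180 = -32.0°.
Going west by 32.0° from +6.66° reaches -25.34° without touching 180°.

No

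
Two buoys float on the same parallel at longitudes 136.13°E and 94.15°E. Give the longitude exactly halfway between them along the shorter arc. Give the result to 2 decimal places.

Signed shortest Δλ from +136.13° to +94.15° is -41.98°.
Midpoint longitude = +136.13° + (-41.98°)/2 = +136.13° − 20.99° = +115.14°.

115.14°E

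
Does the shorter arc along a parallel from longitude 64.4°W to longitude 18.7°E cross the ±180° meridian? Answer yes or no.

No

Signed shortest Δλ = ((18.7 − -64.4 + 180) mod 360) − 180 = 83.1°.
Going east by 83.1° from -64.4° reaches +18.7° without touching 180°.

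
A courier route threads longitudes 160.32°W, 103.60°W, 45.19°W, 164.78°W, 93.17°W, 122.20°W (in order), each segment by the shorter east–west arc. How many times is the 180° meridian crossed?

0

Leg 1: -160.32° → -103.60°, shortest Δλ = 56.72° (east) — does not cross 180°.
Leg 2: -103.60° → -45.19°, shortest Δλ = 58.41° (east) — does not cross 180°.
Leg 3: -45.19° → -164.78°, shortest Δλ = -119.59° (west) — does not cross 180°.
Leg 4: -164.78° → -93.17°, shortest Δλ = 71.61° (east) — does not cross 180°.
Leg 5: -93.17° → -122.20°, shortest Δλ = -29.03° (west) — does not cross 180°.
Total crossings: 0.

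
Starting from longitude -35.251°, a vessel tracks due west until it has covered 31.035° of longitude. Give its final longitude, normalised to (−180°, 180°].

-66.286°

Start at -35.251°; shift −31.035° → -66.286°.
-66.286° already lies in (−180°, 180°].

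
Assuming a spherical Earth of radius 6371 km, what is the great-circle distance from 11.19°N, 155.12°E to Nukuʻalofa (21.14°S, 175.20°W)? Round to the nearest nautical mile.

2614 nmi

Δλ = -175.20 − 155.12 = -330.32°; wrapped into (−180°, 180°]: 29.68°.
Δφ = -21.14 − 11.19 = -32.33°.
a = sin²(Δφ/2) + cos φ₁ · cos φ₂ · sin²(Δλ/2) = 0.137529.
c = 2·atan2(√a, √(1−a)) = 0.75985 rad → d = 6371·c ≈ 4840.98 km ≈ 2613.92 nmi.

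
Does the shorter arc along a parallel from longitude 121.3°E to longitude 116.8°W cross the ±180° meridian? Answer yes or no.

Yes

Naïve |-116.8 − 121.3| = 238.1° > 180°, so the shorter arc goes the other way round — across 180°.
Signed shortest Δλ = ((-116.8 − 121.3 + 180) mod 360) − 180 = 121.9°.
Going east by 121.9° from +121.3° passes through 180° before reaching -116.8°.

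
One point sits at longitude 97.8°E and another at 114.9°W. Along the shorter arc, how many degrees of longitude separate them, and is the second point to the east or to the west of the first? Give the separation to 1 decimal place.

Raw difference: -114.9 − 97.8 = -212.7°.
Normalise into (−180°, 180°]: -212.7° + 360° = 147.3°.
Positive ⇒ the second point lies to the east; separation 147.3°.

147.3° east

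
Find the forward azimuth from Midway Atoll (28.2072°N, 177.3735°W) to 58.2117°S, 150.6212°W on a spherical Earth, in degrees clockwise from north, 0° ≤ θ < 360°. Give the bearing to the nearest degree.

Δλ = -150.6212 − -177.3735 = 26.7523°.
θ = atan2( sin Δλ · cos φ₂ , cos φ₁ · sin φ₂ − sin φ₁ · cos φ₂ · cos Δλ )
  = atan2(0.23712, -0.97140) = 166.282° → normalised to [0°, 360°): 166.282°.

166°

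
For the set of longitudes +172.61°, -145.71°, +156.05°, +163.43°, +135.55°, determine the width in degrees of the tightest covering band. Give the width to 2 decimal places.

Sort the longitudes: -145.71°, +135.55°, +156.05°, +163.43°, +172.61°.
Eastward gaps between consecutive values (wrapping around): 281.26°, 20.50°, 7.38°, 9.18°, 41.68°.
Largest gap = 281.26° ⇒ minimal covering band is its complement: 360° − 281.26° = 78.74°.
Band runs from +135.55° eastward to -145.71°, crossing the antimeridian.

78.74°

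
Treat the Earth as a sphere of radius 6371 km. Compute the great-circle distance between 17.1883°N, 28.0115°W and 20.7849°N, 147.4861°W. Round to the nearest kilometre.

Δλ = -147.4861 − -28.0115 = -119.4746°.
Δφ = 20.7849 − 17.1883 = 3.5966°.
a = sin²(Δφ/2) + cos φ₁ · cos φ₂ · sin²(Δλ/2) = 0.667302.
c = 2·atan2(√a, √(1−a)) = 1.91198 rad → d = 6371·c ≈ 12181.24 km.

12181 km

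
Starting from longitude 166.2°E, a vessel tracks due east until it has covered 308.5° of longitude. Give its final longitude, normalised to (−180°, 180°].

114.7°E

Start at +166.2°; shift +308.5° → +474.7°.
+474.7° lies outside (−180°, 180°]; subtract 360° → +114.7°.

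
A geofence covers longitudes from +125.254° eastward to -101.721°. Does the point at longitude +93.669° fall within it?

No

Band width going east from +125.254° to -101.721°: ((-101.721 − 125.254) mod 360) = 133.025°.
Offset of +93.669° east of the west edge: ((93.669 − 125.254) mod 360) = 328.415°.
328.415° > 133.025° ⇒ outside.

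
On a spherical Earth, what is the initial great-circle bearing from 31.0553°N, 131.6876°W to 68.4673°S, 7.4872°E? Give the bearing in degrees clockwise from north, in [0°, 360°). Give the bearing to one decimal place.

Δλ = 7.4872 − -131.6876 = 139.1748°.
θ = atan2( sin Δλ · cos φ₂ , cos φ₁ · sin φ₂ − sin φ₁ · cos φ₂ · cos Δλ )
  = atan2(0.23995, -0.65361) = 159.841° → normalised to [0°, 360°): 159.841°.

159.8°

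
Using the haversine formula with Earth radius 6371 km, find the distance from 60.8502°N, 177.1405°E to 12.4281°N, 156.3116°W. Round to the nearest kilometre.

5800 km

Δλ = -156.3116 − 177.1405 = -333.4521°; wrapped into (−180°, 180°]: 26.5479°.
Δφ = 12.4281 − 60.8502 = -48.4221°.
a = sin²(Δφ/2) + cos φ₁ · cos φ₂ · sin²(Δλ/2) = 0.193259.
c = 2·atan2(√a, √(1−a)) = 0.91033 rad → d = 6371·c ≈ 5799.73 km.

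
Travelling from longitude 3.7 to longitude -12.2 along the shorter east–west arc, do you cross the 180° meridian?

No

Signed shortest Δλ = ((-12.2 − 3.7 + 180) mod 360) − 180 = -15.9°.
Going west by 15.9° from +3.7° reaches -12.2° without touching 180°.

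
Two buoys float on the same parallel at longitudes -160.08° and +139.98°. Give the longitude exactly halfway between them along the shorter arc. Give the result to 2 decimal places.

+169.95°

Signed shortest Δλ from -160.08° to +139.98° is -59.94°.
Midpoint longitude = -160.08° + (-59.94°)/2 = -160.08° − 29.97° = -190.05°.
Normalise into (−180°, 180°]: +169.95°.
(The naïve average (-160.08 + +139.98)/2 = -10.05° is on the wrong side of the globe.)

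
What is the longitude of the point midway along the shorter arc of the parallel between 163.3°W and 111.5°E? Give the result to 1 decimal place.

154.1°E

Signed shortest Δλ from -163.3° to +111.5° is -85.2°.
Midpoint longitude = -163.3° + (-85.2°)/2 = -163.3° − 42.6° = -205.9°.
Normalise into (−180°, 180°]: +154.1°.
(The naïve average (-163.3 + +111.5)/2 = -25.9° is on the wrong side of the globe.)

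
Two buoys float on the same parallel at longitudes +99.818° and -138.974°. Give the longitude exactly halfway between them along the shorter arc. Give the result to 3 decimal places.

Signed shortest Δλ from +99.818° to -138.974° is +121.208°.
Midpoint longitude = +99.818° + (+121.208°)/2 = +99.818° + 60.604° = +160.422°.
(The naïve average (+99.818 + -138.974)/2 = -19.578° is on the wrong side of the globe.)

+160.422°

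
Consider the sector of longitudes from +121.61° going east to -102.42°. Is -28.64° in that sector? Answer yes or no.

Band width going east from +121.61° to -102.42°: ((-102.42 − 121.61) mod 360) = 135.97°.
Offset of -28.64° east of the west edge: ((-28.64 − 121.61) mod 360) = 209.75°.
209.75° > 135.97° ⇒ outside.

No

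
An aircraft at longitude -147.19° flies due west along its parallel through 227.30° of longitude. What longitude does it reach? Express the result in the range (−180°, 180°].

Start at -147.19°; shift −227.30° → -374.49°.
-374.49° lies outside (−180°, 180°]; add 360° → -14.49°.

-14.49°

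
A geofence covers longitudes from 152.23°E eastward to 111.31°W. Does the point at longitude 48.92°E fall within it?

No

Band width going east from +152.23° to -111.31°: ((-111.31 − 152.23) mod 360) = 96.46°.
Offset of +48.92° east of the west edge: ((48.92 − 152.23) mod 360) = 256.69°.
256.69° > 96.46° ⇒ outside.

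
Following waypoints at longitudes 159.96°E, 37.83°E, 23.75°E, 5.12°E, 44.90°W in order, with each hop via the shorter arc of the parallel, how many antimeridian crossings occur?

Leg 1: +159.96° → +37.83°, shortest Δλ = -122.13° (west) — does not cross 180°.
Leg 2: +37.83° → +23.75°, shortest Δλ = -14.08° (west) — does not cross 180°.
Leg 3: +23.75° → +5.12°, shortest Δλ = -18.63° (west) — does not cross 180°.
Leg 4: +5.12° → -44.90°, shortest Δλ = -50.02° (west) — does not cross 180°.
Total crossings: 0.

0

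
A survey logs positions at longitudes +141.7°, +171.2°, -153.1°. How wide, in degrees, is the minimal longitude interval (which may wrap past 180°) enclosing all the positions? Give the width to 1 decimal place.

65.2°

Sort the longitudes: -153.1°, +141.7°, +171.2°.
Eastward gaps between consecutive values (wrapping around): 294.8°, 29.5°, 35.7°.
Largest gap = 294.8° ⇒ minimal covering band is its complement: 360° − 294.8° = 65.2°.
Band runs from +141.7° eastward to -153.1°, crossing the antimeridian.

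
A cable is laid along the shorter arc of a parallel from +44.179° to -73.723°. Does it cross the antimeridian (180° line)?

No

Signed shortest Δλ = ((-73.723 − 44.179 + 180) mod 360) − 180 = -117.902°.
Going west by 117.902° from +44.179° reaches -73.723° without touching 180°.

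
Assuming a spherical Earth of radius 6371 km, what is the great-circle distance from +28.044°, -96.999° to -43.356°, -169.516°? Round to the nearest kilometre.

Δλ = -169.516 − -96.999 = -72.517°.
Δφ = -43.356 − 28.044 = -71.400°.
a = sin²(Δφ/2) + cos φ₁ · cos φ₂ · sin²(Δλ/2) = 0.564990.
c = 2·atan2(√a, √(1−a)) = 1.70115 rad → d = 6371·c ≈ 10838.00 km.

10838 km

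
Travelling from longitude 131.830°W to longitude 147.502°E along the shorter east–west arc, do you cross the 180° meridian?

Naïve |147.502 − -131.830| = 279.332° > 180°, so the shorter arc goes the other way round — across 180°.
Signed shortest Δλ = ((147.502 − -131.830 + 180) mod 360) − 180 = -80.668°.
Going west by 80.668° from -131.830° passes through 180° before reaching +147.502°.

Yes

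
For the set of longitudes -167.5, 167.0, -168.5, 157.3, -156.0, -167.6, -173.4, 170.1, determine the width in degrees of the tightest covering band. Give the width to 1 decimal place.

46.7°

Sort the longitudes: -173.4°, -168.5°, -167.6°, -167.5°, -156.0°, +157.3°, +167.0°, +170.1°.
Eastward gaps between consecutive values (wrapping around): 4.9°, 0.9°, 0.1°, 11.5°, 313.3°, 9.7°, 3.1°, 16.5°.
Largest gap = 313.3° ⇒ minimal covering band is its complement: 360° − 313.3° = 46.7°.
Band runs from +157.3° eastward to -156.0°, crossing the antimeridian.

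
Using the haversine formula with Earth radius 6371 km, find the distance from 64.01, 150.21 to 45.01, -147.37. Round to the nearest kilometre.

Δλ = -147.37 − 150.21 = -297.58°; wrapped into (−180°, 180°]: 62.42°.
Δφ = 45.01 − 64.01 = -19.00°.
a = sin²(Δφ/2) + cos φ₁ · cos φ₂ · sin²(Δλ/2) = 0.110427.
c = 2·atan2(√a, √(1−a)) = 0.67749 rad → d = 6371·c ≈ 4316.31 km.

4316 km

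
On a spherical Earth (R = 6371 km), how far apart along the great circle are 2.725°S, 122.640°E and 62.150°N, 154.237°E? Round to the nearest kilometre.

7693 km

Δλ = 154.237 − 122.640 = 31.597°.
Δφ = 62.150 − -2.725 = 64.875°.
a = sin²(Δφ/2) + cos φ₁ · cos φ₂ · sin²(Δλ/2) = 0.322291.
c = 2·atan2(√a, √(1−a)) = 1.20743 rad → d = 6371·c ≈ 7692.56 km.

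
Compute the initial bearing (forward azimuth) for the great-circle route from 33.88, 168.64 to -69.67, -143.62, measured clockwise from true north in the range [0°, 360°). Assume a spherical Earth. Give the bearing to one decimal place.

164.2°

Δλ = -143.62 − 168.64 = -312.26°; wrapped into (−180°, 180°]: 47.74°.
θ = atan2( sin Δλ · cos φ₂ , cos φ₁ · sin φ₂ − sin φ₁ · cos φ₂ · cos Δλ )
  = atan2(0.25713, -0.90874) = 164.201° → normalised to [0°, 360°): 164.201°.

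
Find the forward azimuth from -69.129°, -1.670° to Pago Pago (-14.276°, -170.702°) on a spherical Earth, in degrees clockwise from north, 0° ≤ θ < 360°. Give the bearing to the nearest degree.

Δλ = -170.702 − -1.670 = -169.032°.
θ = atan2( sin Δλ · cos φ₂ , cos φ₁ · sin φ₂ − sin φ₁ · cos φ₂ · cos Δλ )
  = atan2(-0.18439, -0.97684) = -169.311° → normalised to [0°, 360°): 190.689°.

191°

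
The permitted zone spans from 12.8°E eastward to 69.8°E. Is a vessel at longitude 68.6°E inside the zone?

Band width going east from +12.8° to +69.8°: ((69.8 − 12.8) mod 360) = 57.0°.
Offset of +68.6° east of the west edge: ((68.6 − 12.8) mod 360) = 55.8°.
55.8° ≤ 57.0° ⇒ inside.

Yes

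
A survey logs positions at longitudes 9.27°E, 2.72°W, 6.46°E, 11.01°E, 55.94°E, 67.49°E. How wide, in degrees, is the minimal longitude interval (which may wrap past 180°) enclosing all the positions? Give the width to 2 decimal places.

Sort the longitudes: -2.72°, +6.46°, +9.27°, +11.01°, +55.94°, +67.49°.
Eastward gaps between consecutive values (wrapping around): 9.18°, 2.81°, 1.74°, 44.93°, 11.55°, 289.79°.
Largest gap = 289.79° ⇒ minimal covering band is its complement: 360° − 289.79° = 70.21°.
Band runs from -2.72° eastward to +67.49°.

70.21°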